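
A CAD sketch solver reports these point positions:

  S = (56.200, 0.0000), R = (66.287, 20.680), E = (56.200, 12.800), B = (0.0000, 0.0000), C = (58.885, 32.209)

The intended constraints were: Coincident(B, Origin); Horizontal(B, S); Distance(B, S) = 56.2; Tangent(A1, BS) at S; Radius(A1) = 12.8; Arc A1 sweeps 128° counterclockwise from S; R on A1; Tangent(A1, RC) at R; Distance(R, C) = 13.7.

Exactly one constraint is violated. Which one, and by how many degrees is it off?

Tangent(A1, RC) at R — off by 5.30°.

B = (0.00, 0.00) ✓; B.y = 0.00, S.y = 0.00 ✓; |BS| = 56.20 ✓; ∠(ES, SB) = 90.00° ✓; |ES| = 12.80 ✓; bearing(E→R) − bearing(E→S) = 128.0° ✓; |ER| = 12.80 ✓; ∠(ER, RC) = 95.30° ✗; |RC| = 13.70 ✓.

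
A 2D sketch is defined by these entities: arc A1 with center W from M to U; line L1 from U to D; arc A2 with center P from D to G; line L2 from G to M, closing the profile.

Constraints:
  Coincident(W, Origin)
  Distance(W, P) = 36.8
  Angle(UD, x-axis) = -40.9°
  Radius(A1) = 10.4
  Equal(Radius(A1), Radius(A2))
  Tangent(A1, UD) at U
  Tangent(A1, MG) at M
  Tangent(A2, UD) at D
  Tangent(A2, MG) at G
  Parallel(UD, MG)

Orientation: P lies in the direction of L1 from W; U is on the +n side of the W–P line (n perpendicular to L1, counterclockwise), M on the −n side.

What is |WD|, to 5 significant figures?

38.241

The slot axis is L1's direction at -40.9°, so u = (cos -40.9°, sin -40.9°) = (0.75585, -0.65474) and n = (−sin -40.9°, cos -40.9°) = (0.65474, 0.75585). W is at the origin and P lies 36.8 along u from W, so P = 36.8·u = (27.815, -24.094). Tangency of A1 to both parallel lines with radius 10.4 puts U and M at W ± 10.4·n: U = (6.8093, 7.8609), M = (-6.8093, -7.8609). Equal radii place D and G the same way about P: D = P + 10.4·n = (34.625, -16.234), G = P − 10.4·n = (21.006, -31.955). Then |WD| = |D − W| = 38.241.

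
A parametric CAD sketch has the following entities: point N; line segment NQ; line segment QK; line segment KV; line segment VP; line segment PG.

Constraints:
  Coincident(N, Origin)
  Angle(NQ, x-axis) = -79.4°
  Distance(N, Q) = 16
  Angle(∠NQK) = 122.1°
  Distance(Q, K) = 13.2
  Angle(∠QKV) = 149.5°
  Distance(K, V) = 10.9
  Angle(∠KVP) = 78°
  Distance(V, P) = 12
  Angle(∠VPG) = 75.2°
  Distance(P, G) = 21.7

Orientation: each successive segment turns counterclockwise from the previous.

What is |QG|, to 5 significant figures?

4.7634

N is at the origin; NQ runs at -79.4° with length 16.0, so Q = (2.9432, -15.727). ∠NQK = 122.1° gives QK at -21.500° from the x-axis; with |QK| = 13.2, K = (15.225, -20.565). ∠QKV = 149.5° gives KV at 9.0000° from the x-axis; with |KV| = 10.9, V = (25.991, -18.860). ∠KVP = 78.0° gives VP at 111.00° from the x-axis; with |VP| = 12.0, P = (21.690, -7.6567). ∠VPG = 75.2° gives PG at -144.20° from the x-axis; with |PG| = 21.7, G = (4.0900, -20.350). Then |QG| = |G − Q| = 4.7634.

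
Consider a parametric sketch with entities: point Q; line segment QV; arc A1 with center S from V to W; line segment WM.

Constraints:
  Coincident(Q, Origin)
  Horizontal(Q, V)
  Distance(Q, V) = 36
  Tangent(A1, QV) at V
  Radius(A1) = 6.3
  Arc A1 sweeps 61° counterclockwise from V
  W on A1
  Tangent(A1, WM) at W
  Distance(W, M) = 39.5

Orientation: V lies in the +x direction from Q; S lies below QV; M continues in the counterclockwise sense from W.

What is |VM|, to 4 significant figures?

45.13

Q is at the origin; Q and V share the same y with |QV| = 36.0 and V on the +x side, so V = (36.00, 0.000). Since A1 is tangent to QV there, SV ⟂ QV, so S = V + (0, -6.3) = (36.00, -6.300). On A1, V sits at bearing 90° from S; a 61° counterclockwise sweep puts W at bearing 151°, so W = S + 6.3·(cos 151°, sin 151°) = (30.49, -3.246). Since A1 is tangent to WM there, SW ⟂ WM, so WM runs along (−sin 151°, cos 151°); with |WM| = 39.5, M = (11.34, -37.79). Then |VM| = |M − V| = 45.13.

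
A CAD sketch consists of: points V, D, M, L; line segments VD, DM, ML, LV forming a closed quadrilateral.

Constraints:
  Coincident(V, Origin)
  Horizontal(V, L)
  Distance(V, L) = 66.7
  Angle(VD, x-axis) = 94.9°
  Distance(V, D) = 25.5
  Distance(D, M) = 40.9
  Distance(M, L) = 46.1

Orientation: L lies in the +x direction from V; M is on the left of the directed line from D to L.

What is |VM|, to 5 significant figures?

51.664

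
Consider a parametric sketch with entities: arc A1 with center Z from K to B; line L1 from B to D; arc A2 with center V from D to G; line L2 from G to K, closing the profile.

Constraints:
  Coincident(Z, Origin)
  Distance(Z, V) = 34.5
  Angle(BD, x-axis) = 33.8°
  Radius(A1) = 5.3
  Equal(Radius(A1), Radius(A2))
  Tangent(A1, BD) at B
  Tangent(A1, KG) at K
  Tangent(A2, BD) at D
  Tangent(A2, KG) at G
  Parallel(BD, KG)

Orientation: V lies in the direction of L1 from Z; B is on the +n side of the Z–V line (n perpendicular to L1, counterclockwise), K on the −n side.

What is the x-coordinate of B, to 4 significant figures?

-2.948

The slot axis is L1's direction at 33.8°, so u = (cos 33.8°, sin 33.8°) = (0.8310, 0.5563) and n = (−sin 33.8°, cos 33.8°) = (-0.5563, 0.8310). Z is at the origin and V lies 34.5 along u from Z, so V = 34.5·u = (28.67, 19.19). Tangency of A1 to both parallel lines with radius 5.3 puts B and K at Z ± 5.3·n: B = (-2.948, 4.404), K = (2.948, -4.404). So B.x = -2.948.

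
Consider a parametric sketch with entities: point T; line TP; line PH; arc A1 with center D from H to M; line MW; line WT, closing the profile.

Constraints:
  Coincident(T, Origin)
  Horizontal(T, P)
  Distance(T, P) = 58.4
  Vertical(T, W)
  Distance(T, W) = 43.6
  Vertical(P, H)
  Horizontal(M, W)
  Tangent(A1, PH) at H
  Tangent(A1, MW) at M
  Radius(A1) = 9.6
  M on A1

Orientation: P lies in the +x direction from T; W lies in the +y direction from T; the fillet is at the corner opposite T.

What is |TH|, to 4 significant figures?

67.58

T is at the origin; TP is horizontal with |TP| = 58.4 and P on the +x side, so P = (58.40, 0.000). T and W share the same x with |TW| = 43.6 and W on the +y side, so W = (0.000, 43.60). The virtual corner opposite T is at (58.40, 43.60). Tangency of A1 to PH means the radius DH is perpendicular to PH and the tangent condition forces DM to be normal to MW, with radius 9.6, so the center D sits 9.6 in from both sides at D = (48.80, 34.00). That places the tangent points at H = (58.40, 34.00) on PH and M = (48.80, 43.60) on MW. Then |TH| = |H − T| = 67.58.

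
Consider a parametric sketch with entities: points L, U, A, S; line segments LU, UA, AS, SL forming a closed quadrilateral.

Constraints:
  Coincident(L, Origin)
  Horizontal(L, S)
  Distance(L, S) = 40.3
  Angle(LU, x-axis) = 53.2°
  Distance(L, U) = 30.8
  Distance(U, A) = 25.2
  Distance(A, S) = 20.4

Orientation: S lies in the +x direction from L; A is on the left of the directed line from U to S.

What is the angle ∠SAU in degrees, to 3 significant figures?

91.9°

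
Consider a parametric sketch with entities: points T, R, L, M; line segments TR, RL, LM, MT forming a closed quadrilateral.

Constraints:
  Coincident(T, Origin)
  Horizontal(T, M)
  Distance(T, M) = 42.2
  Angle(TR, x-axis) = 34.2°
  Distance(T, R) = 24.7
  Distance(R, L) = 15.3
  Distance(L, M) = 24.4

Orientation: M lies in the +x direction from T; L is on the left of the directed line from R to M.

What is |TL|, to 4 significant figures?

40.00

T is at the origin; TM is horizontal with |TM| = 42.2 and M in +x, so M = (42.2, 0). TR runs at 34.2° with |TR| = 24.7, so R = (20.43, 13.88). L is determined by |RL| = 15.3 and |LM| = 24.4 together: it lies at the intersection of circle(R, 15.3) and circle(M, 24.4). With |RM| = 25.82, the foot of the radical line on RM is 5.915 from R and the perpendicular offset is √(15.3² − 5.915²) = 14.11. Taking the left-of-RM solution: L = (33.00, 22.60).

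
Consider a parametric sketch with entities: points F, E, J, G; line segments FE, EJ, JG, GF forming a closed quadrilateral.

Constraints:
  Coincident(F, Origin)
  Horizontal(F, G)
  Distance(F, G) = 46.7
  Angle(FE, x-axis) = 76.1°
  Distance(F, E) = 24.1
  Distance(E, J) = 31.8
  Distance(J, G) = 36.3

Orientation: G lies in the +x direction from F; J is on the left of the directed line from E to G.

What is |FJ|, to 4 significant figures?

49.59

F is at the origin; FG is horizontal with |FG| = 46.7 and G in +x, so G = (46.7, 0). FE runs at 76.1° with |FE| = 24.1, so E = (5.789, 23.39). J is determined by |EJ| = 31.8 and |JG| = 36.3 together: it lies at the intersection of circle(E, 31.8) and circle(G, 36.3). With |EG| = 47.13, the foot of the radical line on EG is 20.31 from E and the perpendicular offset is √(31.8² − 20.31²) = 24.47. Taking the left-of-EG solution: J = (35.57, 34.55).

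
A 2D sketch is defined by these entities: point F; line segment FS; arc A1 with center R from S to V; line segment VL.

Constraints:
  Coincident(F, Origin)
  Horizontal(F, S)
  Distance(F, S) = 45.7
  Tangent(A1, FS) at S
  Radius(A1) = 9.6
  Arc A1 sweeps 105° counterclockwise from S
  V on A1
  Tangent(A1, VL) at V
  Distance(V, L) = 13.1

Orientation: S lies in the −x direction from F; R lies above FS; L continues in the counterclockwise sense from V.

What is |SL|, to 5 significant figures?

25.428

F is at the origin; F and S share the same y with |FS| = 45.7 and S on the −x side, so S = (-45.700, 0.0000). Tangency of A1 to FS means the radius RS is perpendicular to FS, so R = S + (0, 9.6) = (-45.700, 9.6000). On A1, S sits at bearing -90° from R; a 105° counterclockwise sweep puts V at bearing 15°, so V = R + 9.6·(cos 15°, sin 15°) = (-36.427, 12.085). Tangency of A1 to VL means the radius RV is perpendicular to VL, so VL runs along (−sin 15°, cos 15°); with |VL| = 13.1, L = (-39.818, 24.738). Then |SL| = |L − S| = 25.428.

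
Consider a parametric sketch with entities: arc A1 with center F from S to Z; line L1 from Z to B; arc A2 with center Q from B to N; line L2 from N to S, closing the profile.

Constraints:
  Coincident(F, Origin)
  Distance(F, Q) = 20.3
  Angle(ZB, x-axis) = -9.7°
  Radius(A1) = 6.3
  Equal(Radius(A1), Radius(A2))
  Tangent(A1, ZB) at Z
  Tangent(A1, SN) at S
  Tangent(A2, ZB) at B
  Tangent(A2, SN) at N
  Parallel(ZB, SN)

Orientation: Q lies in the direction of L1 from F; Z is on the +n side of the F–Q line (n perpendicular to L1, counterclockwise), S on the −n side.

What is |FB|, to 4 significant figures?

21.26

The slot axis is L1's direction at -9.7°, so u = (cos -9.7°, sin -9.7°) = (0.9857, -0.1685) and n = (−sin -9.7°, cos -9.7°) = (0.1685, 0.9857). F is at the origin and Q lies 20.3 along u from F, so Q = 20.3·u = (20.01, -3.420). Tangency of A1 to both parallel lines with radius 6.3 puts Z and S at F ± 6.3·n: Z = (1.061, 6.210), S = (-1.061, -6.210). Equal radii place B and N the same way about Q: B = Q + 6.3·n = (21.07, 2.790), N = Q − 6.3·n = (18.95, -9.630). Then |FB| = |B − F| = 21.26.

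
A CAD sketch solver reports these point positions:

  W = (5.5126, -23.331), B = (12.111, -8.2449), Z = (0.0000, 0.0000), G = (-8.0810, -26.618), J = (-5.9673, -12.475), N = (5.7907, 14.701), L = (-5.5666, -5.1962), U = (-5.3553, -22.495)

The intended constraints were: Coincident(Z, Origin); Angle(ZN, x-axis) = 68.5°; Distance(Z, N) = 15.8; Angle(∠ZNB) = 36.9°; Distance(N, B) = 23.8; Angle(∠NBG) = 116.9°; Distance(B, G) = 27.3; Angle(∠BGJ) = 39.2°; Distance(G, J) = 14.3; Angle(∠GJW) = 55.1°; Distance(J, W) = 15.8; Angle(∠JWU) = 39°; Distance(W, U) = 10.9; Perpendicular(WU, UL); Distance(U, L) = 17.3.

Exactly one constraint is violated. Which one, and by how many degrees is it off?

Perpendicular(WU, UL) — off by 5.10°.

Z = (0.00, 0.00) ✓; ZN at 68.50° ✓; |ZN| = 15.80 ✓; ∠ZNB = 36.90° ✓; |NB| = 23.80 ✓; ∠NBG = 116.9° ✓; |BG| = 27.30 ✓; ∠BGJ = 39.20° ✓; |GJ| = 14.30 ✓; ∠GJW = 55.10° ✓; |JW| = 15.80 ✓; ∠JWU = 39.00° ✓; |WU| = 10.90 ✓; ∠(WU, UL) = 84.90° ✗; |UL| = 17.30 ✓.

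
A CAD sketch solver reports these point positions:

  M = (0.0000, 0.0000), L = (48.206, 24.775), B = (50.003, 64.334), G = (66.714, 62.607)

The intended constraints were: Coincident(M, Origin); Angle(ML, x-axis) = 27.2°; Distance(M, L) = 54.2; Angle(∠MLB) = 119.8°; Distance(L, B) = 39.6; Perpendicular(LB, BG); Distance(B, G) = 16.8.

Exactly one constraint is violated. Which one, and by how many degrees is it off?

Perpendicular(LB, BG) — off by 3.30°.

M = (0.00, 0.00) ✓; ML at 27.20° ✓; |ML| = 54.20 ✓; ∠MLB = 119.8° ✓; |LB| = 39.60 ✓; ∠(LB, BG) = 93.30° ✗; |BG| = 16.80 ✓.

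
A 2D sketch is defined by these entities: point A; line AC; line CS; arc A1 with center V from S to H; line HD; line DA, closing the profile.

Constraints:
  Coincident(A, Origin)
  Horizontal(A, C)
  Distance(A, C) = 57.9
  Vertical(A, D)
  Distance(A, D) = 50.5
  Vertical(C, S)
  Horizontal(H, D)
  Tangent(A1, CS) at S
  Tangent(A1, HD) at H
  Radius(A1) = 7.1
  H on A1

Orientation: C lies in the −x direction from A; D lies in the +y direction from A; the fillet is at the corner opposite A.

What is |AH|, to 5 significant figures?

71.630

The virtual corner opposite A is at (-57.900, 50.500). The tangent condition forces VS to be normal to CS and tangency of A1 to HD means the radius VH is perpendicular to HD, with radius 7.1, so the center V sits 7.1 in from both sides at V = (-50.800, 43.400). That places the tangent points at S = (-57.900, 43.400) on CS and H = (-50.800, 50.500) on HD. Then |AH| = |H − A| = 71.630.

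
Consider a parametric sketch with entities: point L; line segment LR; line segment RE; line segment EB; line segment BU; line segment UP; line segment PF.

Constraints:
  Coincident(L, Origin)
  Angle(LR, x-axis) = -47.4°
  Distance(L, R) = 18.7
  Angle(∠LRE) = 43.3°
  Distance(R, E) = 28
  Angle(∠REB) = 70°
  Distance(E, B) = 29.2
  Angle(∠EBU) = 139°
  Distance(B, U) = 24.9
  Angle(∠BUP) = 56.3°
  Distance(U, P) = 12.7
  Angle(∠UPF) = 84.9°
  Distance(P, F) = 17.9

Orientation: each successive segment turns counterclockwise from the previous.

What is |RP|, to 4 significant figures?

26.99

L is at the origin; LR runs at -47.4° with length 18.7, so R = (12.66, -13.77). ∠LRE = 43.3° gives RE at 89.30° from the x-axis; with |RE| = 28.0, E = (13.00, 14.23). ∠REB = 70.0° gives EB at -160.7° from the x-axis; with |EB| = 29.2, B = (-14.56, 4.582). ∠EBU = 139.0° gives BU at -119.7° from the x-axis; with |BU| = 24.9, U = (-26.90, -17.05). ∠BUP = 56.3° gives UP at 4.000° from the x-axis; with |UP| = 12.7, P = (-14.23, -16.16). Then |RP| = |P − R| = 26.99.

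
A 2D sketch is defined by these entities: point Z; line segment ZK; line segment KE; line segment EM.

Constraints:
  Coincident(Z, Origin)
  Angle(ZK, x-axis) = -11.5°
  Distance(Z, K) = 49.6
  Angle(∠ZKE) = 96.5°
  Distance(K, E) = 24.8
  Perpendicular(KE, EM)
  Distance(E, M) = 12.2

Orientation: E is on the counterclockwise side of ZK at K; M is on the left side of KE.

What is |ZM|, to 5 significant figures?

47.959

Z is at the origin; ZK runs at -11.5° with length 49.6, so K = 49.6·(cos -11.5°, sin -11.5°) = (48.604, -9.8886). ∠ZKE = 96.5°, so KE runs at -11.5° + (180° − 96.5°) = 72.000° from the x-axis; with |KE| = 24.8, E = K + 24.8·(cos 72.000°, sin 72.000°) = (56.268, 13.698). The perpendicularity gives EM at right angles to KE; with |EM| = 12.2 on the left of KE, M = E + 12.2·(-0.95106, 0.30902) = (44.665, 17.468). Then |ZM| = |M − Z| = 47.959.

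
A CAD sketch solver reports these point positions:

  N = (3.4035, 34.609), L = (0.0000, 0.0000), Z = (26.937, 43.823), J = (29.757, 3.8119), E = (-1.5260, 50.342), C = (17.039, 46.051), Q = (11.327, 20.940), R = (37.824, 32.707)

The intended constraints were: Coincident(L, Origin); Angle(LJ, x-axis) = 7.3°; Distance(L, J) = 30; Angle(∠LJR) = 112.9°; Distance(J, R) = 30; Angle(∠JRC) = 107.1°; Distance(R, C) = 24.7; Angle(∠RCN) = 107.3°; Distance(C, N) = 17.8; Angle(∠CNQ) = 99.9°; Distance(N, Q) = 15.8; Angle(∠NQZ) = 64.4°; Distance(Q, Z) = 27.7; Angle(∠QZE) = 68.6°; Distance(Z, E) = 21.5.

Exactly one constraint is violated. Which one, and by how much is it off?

Distance(Z, E) = 21.5 — off by 7.70.

L = (0.00, 0.00) ✓; LJ at 7.300° ✓; |LJ| = 30.00 ✓; ∠LJR = 112.9° ✓; |JR| = 30.00 ✓; ∠JRC = 107.1° ✓; |RC| = 24.70 ✓; ∠RCN = 107.3° ✓; |CN| = 17.80 ✓; ∠CNQ = 99.90° ✓; |NQ| = 15.80 ✓; ∠NQZ = 64.40° ✓; |QZ| = 27.70 ✓; ∠QZE = 68.60° ✓; |ZE| = 29.20 ✗.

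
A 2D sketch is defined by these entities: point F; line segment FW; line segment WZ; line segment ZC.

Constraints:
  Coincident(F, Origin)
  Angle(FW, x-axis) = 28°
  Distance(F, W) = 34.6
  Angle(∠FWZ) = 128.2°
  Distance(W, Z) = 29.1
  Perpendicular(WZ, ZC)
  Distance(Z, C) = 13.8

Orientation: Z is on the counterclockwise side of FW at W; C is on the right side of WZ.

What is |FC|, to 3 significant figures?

65.0

F is at the origin; FW runs at 28.0° with length 34.6, so W = 34.6·(cos 28.0°, sin 28.0°) = (30.5, 16.2). ∠FWZ = 128.2°, so WZ runs at 28.0° + (180° − 128.2°) = 79.8° from the x-axis; with |WZ| = 29.1, Z = W + 29.1·(cos 79.8°, sin 79.8°) = (35.7, 44.9). WZ is perpendicular to ZC; with |ZC| = 13.8 on the right of WZ, C = Z + 13.8·(0.984, -0.177) = (49.3, 42.4). Then |FC| = |C − F| = 65.0.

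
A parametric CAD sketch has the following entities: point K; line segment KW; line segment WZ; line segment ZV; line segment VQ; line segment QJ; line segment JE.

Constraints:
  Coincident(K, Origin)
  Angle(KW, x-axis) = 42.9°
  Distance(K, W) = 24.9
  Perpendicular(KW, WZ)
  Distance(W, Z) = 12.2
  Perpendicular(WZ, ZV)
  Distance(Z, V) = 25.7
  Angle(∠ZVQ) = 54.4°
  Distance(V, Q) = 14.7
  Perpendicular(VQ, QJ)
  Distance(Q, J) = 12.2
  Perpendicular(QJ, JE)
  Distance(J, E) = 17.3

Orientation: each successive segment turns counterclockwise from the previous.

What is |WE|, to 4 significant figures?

27.53

K is at the origin; KW runs at 42.9° with length 24.9, so W = (18.24, 16.95). KW is perpendicular to WZ, so WZ runs at 132.9°; with |WZ| = 12.2, Z = (9.936, 25.89). The perpendicularity gives ZV at right angles to WZ, so ZV runs at -137.1°; with |ZV| = 25.7, V = (-8.891, 8.392). ∠ZVQ = 54.4° gives VQ at -11.50° from the x-axis; with |VQ| = 14.7, Q = (5.514, 5.462). VQ ⟂ QJ, so QJ runs at 78.50°; with |QJ| = 12.2, J = (7.946, 17.42). The perpendicularity gives JE at right angles to QJ, so JE runs at 168.5°; with |JE| = 17.3, E = (-9.006, 20.87). Then |WE| = |E − W| = 27.53.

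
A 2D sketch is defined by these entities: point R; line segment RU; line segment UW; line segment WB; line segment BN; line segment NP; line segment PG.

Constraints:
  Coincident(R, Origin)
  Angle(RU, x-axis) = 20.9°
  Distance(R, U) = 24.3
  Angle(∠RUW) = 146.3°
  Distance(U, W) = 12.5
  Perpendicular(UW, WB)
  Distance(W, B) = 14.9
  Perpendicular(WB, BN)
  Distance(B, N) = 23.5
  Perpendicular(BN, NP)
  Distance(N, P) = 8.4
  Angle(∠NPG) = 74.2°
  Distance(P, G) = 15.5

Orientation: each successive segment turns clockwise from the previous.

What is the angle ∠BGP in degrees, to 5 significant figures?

169.84°

R is at the origin; RU runs at 20.9° with length 24.3, so U = (22.701, 8.6687). ∠RUW = 146.3° gives UW at -12.800° from the x-axis; with |UW| = 12.5, W = (34.891, 5.8994). UW is perpendicular to WB, so WB runs at -102.80°; with |WB| = 14.9, B = (31.589, -8.6303). WB is perpendicular to BN, so BN runs at 167.20°; with |BN| = 23.5, N = (8.6735, -3.4240). BN is perpendicular to NP, so NP runs at 77.200°; with |NP| = 8.4, P = (10.534, 4.7673). ∠NPG = 74.2° gives PG at -28.600° from the x-axis; with |PG| = 15.5, G = (24.143, -2.6524). Then cos ∠BGP = GB·GP / (|GB||GP|), giving 169.84°.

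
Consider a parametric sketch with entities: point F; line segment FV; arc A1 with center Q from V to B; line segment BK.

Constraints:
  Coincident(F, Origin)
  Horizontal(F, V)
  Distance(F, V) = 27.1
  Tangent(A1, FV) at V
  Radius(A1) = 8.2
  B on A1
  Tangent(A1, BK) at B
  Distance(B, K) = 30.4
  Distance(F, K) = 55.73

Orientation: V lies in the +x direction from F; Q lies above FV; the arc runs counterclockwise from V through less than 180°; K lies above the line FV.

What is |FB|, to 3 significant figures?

35.5

Checks: |QB| = 8.200 ✓; ∠(QB, BK) = 90.00° ✓; |BK| = 30.40 ✓; |FK| = 55.73 ✓.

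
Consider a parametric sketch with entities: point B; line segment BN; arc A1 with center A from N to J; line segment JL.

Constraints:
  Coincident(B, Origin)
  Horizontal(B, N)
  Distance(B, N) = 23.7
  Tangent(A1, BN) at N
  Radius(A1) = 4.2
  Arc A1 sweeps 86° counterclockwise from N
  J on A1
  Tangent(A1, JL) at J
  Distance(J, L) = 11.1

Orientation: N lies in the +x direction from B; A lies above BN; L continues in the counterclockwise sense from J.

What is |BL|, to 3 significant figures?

32.3

B is at the origin; BN is horizontal with |BN| = 23.7 and N on the +x side, so N = (23.7, 0.00). The tangent condition forces AN to be normal to BN, so A = N + (0, 4.2) = (23.7, 4.20). On A1, N sits at bearing -90° from A; an 86° counterclockwise sweep puts J at bearing -4°, so J = A + 4.2·(cos -4°, sin -4°) = (27.9, 3.91). A1 meets JL tangentially, so AJ is at right angles to JL, so JL runs along (−sin -4°, cos -4°); with |JL| = 11.1, L = (28.7, 15.0). Then |BL| = |L − B| = 32.3.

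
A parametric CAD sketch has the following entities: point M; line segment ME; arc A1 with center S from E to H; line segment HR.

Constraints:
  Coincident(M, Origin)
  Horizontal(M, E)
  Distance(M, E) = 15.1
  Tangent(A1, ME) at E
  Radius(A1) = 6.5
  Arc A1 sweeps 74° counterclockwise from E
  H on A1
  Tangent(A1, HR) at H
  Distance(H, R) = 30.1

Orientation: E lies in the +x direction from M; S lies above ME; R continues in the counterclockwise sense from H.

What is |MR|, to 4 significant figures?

44.84

M is at the origin; M and E share the same y with |ME| = 15.1 and E on the +x side, so E = (15.10, 0.000). The tangent condition forces SE to be normal to ME, so S = E + (0, 6.5) = (15.10, 6.500). On A1, E sits at bearing -90° from S; a 74° counterclockwise sweep puts H at bearing -16°, so H = S + 6.5·(cos -16°, sin -16°) = (21.35, 4.708). The tangent condition forces SH to be normal to HR, so HR runs along (−sin -16°, cos -16°); with |HR| = 30.1, R = (29.64, 33.64). Then |MR| = |R − M| = 44.84.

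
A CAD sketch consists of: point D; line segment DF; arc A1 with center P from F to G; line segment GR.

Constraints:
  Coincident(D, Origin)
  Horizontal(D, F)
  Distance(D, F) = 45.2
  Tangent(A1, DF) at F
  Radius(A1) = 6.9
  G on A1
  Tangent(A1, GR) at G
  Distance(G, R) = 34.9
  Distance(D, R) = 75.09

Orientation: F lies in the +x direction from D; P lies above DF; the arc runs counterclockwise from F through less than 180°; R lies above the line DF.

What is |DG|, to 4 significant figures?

51.63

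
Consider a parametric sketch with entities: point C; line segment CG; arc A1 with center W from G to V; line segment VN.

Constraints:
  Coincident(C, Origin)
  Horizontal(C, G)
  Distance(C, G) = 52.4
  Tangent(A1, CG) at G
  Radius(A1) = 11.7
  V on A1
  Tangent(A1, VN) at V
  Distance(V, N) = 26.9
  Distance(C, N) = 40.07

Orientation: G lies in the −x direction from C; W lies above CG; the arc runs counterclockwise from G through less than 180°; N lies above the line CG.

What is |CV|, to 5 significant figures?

42.817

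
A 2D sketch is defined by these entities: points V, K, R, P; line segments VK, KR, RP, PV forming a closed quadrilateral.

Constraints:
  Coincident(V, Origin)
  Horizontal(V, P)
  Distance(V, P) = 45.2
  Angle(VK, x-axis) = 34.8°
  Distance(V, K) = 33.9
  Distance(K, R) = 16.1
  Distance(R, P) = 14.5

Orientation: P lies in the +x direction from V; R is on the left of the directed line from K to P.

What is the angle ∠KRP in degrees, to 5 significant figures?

116.23°

V is at the origin; VP is horizontal with |VP| = 45.2 and P in +x, so P = (45.2, 0). VK runs at 34.8° with |VK| = 33.9, so K = (27.837, 19.347). R is determined by |KR| = 16.1 and |RP| = 14.5 together: it lies at the intersection of circle(K, 16.1) and circle(P, 14.5). With |KP| = 25.996, the foot of the radical line on KP is 13.940 from K and the perpendicular offset is √(16.1² − 13.940²) = 8.0558. Taking the left-of-KP solution: R = (43.143, 14.353).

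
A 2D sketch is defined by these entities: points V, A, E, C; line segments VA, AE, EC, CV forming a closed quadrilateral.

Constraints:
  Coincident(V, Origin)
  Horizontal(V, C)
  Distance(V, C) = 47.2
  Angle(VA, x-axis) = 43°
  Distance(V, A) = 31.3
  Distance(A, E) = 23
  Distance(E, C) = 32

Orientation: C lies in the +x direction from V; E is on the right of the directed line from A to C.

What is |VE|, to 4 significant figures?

15.21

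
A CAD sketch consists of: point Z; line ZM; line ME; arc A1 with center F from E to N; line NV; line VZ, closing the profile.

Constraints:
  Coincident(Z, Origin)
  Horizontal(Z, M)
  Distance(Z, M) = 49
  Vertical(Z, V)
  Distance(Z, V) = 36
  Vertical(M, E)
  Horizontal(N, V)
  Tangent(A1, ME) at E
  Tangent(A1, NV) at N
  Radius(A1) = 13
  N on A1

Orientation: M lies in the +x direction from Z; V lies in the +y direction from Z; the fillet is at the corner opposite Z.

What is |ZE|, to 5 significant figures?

54.129

The virtual corner opposite Z is at (49.000, 36.000). A1 meets ME tangentially, so FE is at right angles to ME and tangency of A1 to NV means the radius FN is perpendicular to NV, with radius 13.0, so the center F sits 13.0 in from both sides at F = (36.000, 23.000). That places the tangent points at E = (49.000, 23.000) on ME and N = (36.000, 36.000) on NV. Then |ZE| = |E − Z| = 54.129.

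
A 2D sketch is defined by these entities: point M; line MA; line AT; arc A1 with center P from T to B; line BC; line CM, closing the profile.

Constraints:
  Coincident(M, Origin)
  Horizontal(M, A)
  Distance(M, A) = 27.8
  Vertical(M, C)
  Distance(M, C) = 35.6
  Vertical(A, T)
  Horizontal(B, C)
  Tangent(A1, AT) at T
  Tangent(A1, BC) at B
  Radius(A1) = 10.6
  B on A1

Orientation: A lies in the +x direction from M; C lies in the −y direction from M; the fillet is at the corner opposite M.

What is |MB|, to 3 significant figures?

39.5

The virtual corner opposite M is at (27.8, -35.6). The tangent condition forces PT to be normal to AT and the tangent condition forces PB to be normal to BC, with radius 10.6, so the center P sits 10.6 in from both sides at P = (17.2, -25.0). That places the tangent points at T = (27.8, -25.0) on AT and B = (17.2, -35.6) on BC. Then |MB| = |B − M| = 39.5.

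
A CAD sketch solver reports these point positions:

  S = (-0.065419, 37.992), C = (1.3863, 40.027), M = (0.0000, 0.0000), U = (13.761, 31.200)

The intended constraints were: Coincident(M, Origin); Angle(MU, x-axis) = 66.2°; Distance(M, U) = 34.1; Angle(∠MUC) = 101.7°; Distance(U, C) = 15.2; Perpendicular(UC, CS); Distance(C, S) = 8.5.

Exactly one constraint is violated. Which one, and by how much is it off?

Distance(C, S) = 8.5 — off by 6.00.

M = (0.00, 0.00) ✓; MU at 66.20° ✓; |MU| = 34.10 ✓; ∠MUC = 101.7° ✓; |UC| = 15.20 ✓; ∠(UC, CS) = 90.00° ✓; |CS| = 2.500 ✗.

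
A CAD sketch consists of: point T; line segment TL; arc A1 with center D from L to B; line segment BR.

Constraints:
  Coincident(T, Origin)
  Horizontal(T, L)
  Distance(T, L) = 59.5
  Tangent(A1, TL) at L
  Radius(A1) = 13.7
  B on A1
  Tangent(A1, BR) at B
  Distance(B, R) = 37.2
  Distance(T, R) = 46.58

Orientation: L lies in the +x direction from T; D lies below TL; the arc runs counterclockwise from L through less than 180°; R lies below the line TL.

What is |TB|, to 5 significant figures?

48.417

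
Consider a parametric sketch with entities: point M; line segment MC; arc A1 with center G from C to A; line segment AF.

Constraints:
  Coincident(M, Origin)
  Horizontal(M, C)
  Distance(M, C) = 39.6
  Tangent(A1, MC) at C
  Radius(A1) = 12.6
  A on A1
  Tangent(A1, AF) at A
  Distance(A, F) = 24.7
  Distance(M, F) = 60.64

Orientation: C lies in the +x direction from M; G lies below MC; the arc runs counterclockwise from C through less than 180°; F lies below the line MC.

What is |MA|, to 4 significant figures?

36.45

Checks: ∠(GC, CM) = 90.00° ✓; |GC| = 12.60 ✓; |GA| = 12.60 ✓; ∠(GA, AF) = 90.00° ✓; |AF| = 24.70 ✓; |MF| = 60.64 ✓.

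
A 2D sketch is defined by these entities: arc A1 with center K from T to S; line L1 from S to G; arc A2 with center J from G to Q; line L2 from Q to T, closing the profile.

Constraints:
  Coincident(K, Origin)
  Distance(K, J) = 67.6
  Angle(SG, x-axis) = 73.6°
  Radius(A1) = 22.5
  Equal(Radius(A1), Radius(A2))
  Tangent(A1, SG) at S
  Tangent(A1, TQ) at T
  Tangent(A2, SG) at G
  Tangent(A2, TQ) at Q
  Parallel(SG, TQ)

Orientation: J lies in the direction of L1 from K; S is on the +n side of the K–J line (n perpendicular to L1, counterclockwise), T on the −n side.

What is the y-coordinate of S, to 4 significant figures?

6.353

The slot axis is L1's direction at 73.6°, so u = (cos 73.6°, sin 73.6°) = (0.2823, 0.9593) and n = (−sin 73.6°, cos 73.6°) = (-0.9593, 0.2823). K is at the origin and J lies 67.6 along u from K, so J = 67.6·u = (19.09, 64.85). Tangency of A1 to both parallel lines with radius 22.5 puts S and T at K ± 22.5·n: S = (-21.58, 6.353), T = (21.58, -6.353). So S.y = 6.353.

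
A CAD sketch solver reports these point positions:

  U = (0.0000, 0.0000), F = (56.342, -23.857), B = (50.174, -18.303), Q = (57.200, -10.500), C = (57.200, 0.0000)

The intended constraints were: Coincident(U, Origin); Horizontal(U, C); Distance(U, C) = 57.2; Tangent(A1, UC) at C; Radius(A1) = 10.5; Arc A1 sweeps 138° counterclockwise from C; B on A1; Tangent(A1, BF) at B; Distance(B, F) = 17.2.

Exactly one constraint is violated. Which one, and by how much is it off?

Distance(B, F) = 17.2 — off by 8.90.

U = (0.00, 0.00) ✓; U.y = 0.00, C.y = 0.00 ✓; |UC| = 57.20 ✓; ∠(QC, CU) = 90.00° ✓; |QC| = 10.50 ✓; bearing(Q→B) − bearing(Q→C) = 138.0° ✓; |QB| = 10.50 ✓; ∠(QB, BF) = 90.00° ✓; |BF| = 8.300 ✗.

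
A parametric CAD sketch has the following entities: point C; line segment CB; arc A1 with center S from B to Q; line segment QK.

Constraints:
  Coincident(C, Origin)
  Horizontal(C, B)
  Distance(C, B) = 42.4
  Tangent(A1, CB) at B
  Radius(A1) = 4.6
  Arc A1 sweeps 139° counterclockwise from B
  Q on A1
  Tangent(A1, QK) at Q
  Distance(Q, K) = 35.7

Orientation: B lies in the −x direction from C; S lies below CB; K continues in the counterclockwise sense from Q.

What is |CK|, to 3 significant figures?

36.5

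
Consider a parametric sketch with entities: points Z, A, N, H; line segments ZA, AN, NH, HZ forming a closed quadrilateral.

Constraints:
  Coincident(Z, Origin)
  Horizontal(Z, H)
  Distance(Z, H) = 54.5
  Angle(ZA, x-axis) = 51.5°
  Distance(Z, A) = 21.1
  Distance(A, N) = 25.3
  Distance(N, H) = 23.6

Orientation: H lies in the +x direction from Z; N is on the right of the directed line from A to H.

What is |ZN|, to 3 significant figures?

31.0

Checks: |AN| = 25.30 ✓; |NH| = 23.60 ✓.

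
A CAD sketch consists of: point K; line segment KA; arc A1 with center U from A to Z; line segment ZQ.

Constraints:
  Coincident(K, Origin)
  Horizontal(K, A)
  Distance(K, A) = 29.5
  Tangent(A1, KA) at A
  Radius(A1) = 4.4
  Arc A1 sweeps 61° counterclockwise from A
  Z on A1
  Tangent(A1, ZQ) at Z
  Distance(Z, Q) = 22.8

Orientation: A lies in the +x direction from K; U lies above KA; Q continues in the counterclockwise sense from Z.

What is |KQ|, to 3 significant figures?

49.6

K is at the origin; KA is horizontal with |KA| = 29.5 and A on the +x side, so A = (29.5, 0.00). A1 meets KA tangentially, so UA is at right angles to KA, so U = A + (0, 4.4) = (29.5, 4.40). On A1, A sits at bearing -90° from U; a 61° counterclockwise sweep puts Z at bearing -29°, so Z = U + 4.4·(cos -29°, sin -29°) = (33.3, 2.27). Tangency of A1 to ZQ means the radius UZ is perpendicular to ZQ, so ZQ runs along (−sin -29°, cos -29°); with |ZQ| = 22.8, Q = (44.4, 22.2). Then |KQ| = |Q − K| = 49.6.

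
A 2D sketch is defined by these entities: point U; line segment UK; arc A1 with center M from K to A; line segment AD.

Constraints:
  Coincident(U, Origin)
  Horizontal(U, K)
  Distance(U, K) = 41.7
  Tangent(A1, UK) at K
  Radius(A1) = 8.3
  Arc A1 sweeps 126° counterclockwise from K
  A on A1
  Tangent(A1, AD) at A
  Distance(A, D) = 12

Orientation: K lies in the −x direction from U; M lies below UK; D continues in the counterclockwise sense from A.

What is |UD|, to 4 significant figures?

47.27

U is at the origin; U and K share the same y with |UK| = 41.7 and K on the −x side, so K = (-41.70, 0.000). A1 meets UK tangentially, so MK is at right angles to UK, so M = K + (0, -8.3) = (-41.70, -8.300). On A1, K sits at bearing 90° from M; a 126° counterclockwise sweep puts A at bearing 216°, so A = M + 8.3·(cos 216°, sin 216°) = (-48.41, -13.18). The tangent condition forces MA to be normal to AD, so AD runs along (−sin 216°, cos 216°); with |AD| = 12.0, D = (-41.36, -22.89). Then |UD| = |D − U| = 47.27.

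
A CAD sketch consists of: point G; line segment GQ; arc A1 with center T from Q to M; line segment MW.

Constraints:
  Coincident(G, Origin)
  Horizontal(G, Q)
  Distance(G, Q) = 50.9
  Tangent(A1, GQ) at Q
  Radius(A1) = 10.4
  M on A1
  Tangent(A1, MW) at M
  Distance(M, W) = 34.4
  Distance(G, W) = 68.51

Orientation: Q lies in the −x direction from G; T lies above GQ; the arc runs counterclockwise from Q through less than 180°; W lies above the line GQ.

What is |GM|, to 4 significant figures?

43.01

G is at the origin; G and Q share the same y with |GQ| = 50.9 and Q on the −x side, so Q = (-50.90, 0.000). Tangency of A1 to GQ means the radius TQ is perpendicular to GQ, so T = Q + (0, 10.4) = (-50.90, 10.40). Since TM ⟂ MW (tangency), |TW| = √(10.4² + 34.4²) = 35.94 regardless of where M sits on A1. So W lies on both circle(G, 68.51) and circle(T, 35.94); the above-GQ intersection is W = (-50.46, 46.34). M is the foot of the tangent from W: M = (-40.91, 13.29).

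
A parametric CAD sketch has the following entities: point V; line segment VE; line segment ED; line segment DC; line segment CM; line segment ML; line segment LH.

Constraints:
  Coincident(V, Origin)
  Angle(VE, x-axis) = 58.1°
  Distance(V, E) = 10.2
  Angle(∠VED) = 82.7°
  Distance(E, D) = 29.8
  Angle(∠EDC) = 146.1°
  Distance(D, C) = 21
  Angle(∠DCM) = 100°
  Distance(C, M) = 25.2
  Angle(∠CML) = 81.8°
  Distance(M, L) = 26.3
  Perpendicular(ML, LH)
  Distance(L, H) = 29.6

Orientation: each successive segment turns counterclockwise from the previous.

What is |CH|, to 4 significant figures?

23.18

∠CML = 81.8° gives ML at 7.500° from the x-axis; with |ML| = 26.3, L = (-16.66, -4.094). The perpendicularity gives LH at right angles to ML, so LH runs at 97.50°; with |LH| = 29.6, H = (-20.53, 25.25). Then |CH| = |H − C| = 23.18.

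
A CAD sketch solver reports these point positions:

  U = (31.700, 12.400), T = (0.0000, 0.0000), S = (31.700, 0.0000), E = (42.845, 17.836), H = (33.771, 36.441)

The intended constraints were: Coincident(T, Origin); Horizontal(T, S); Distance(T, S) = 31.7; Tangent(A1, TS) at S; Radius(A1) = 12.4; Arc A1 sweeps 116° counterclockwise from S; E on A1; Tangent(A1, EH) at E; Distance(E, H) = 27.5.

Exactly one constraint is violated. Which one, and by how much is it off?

Distance(E, H) = 27.5 — off by 6.80.

T = (0.00, 0.00) ✓; T.y = 0.00, S.y = 0.00 ✓; |TS| = 31.70 ✓; ∠(US, ST) = 90.00° ✓; |US| = 12.40 ✓; bearing(U→E) − bearing(U→S) = 116.0° ✓; |UE| = 12.40 ✓; ∠(UE, EH) = 90.00° ✓; |EH| = 20.70 ✗.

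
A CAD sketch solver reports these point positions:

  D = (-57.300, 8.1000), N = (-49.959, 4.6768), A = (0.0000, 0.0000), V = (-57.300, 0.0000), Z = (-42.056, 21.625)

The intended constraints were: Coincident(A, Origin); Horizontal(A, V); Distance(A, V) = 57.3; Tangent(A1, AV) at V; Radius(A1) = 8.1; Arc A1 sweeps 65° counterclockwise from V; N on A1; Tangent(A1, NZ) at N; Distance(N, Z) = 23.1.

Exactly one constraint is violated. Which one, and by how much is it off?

Distance(N, Z) = 23.1 — off by 4.40.

A = (0.00, 0.00) ✓; A.y = 0.00, V.y = 0.00 ✓; |AV| = 57.30 ✓; ∠(DV, VA) = 90.00° ✓; |DV| = 8.100 ✓; bearing(D→N) − bearing(D→V) = 65.00° ✓; |DN| = 8.100 ✓; ∠(DN, NZ) = 90.00° ✓; |NZ| = 18.70 ✗.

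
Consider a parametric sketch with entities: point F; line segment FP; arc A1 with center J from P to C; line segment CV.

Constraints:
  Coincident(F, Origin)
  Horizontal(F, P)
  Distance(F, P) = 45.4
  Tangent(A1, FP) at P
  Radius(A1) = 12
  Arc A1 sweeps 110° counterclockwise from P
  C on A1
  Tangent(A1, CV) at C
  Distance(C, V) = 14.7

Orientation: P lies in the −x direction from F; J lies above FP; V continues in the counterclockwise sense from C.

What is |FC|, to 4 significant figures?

37.73

Tangency of A1 to FP means the radius JP is perpendicular to FP, so J = P + (0, 12) = (-45.40, 12.00). On A1, P sits at bearing -90° from J; a 110° counterclockwise sweep puts C at bearing 20°, so C = J + 12.0·(cos 20°, sin 20°) = (-34.12, 16.10). Then |FC| = |C − F| = 37.73.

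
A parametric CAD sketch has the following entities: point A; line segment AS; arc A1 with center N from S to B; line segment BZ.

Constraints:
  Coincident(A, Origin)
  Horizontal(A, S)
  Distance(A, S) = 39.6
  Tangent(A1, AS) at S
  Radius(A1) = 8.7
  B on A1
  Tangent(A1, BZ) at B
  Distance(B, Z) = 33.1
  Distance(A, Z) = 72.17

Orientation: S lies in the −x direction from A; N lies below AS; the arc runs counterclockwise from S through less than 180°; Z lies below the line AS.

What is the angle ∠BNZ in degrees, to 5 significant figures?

75.273°

A is at the origin; A and S share the same y with |AS| = 39.6 and S on the −x side, so S = (-39.600, 0.0000). Tangency of A1 to AS means the radius NS is perpendicular to AS, so N = S + (0, -8.7) = (-39.600, -8.7000). Since NB ⟂ BZ (tangency), |NZ| = √(8.7² + 33.1²) = 34.224 regardless of where B sits on A1. So Z lies on both circle(A, 72.17) and circle(N, 34.224); the below-AS intersection is Z = (-64.710, -31.955). B is the foot of the tangent from Z: B = (-46.940, -4.0293).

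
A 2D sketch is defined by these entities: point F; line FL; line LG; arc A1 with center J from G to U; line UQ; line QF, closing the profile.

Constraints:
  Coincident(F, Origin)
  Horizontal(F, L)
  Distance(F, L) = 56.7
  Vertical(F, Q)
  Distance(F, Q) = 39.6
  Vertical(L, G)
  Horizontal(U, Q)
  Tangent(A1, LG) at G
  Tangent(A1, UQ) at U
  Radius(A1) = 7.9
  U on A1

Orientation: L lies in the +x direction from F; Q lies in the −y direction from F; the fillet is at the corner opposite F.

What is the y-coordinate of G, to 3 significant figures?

-31.7

The virtual corner opposite F is at (56.7, -39.6). Since A1 is tangent to LG there, JG ⟂ LG and the tangent condition forces JU to be normal to UQ, with radius 7.9, so the center J sits 7.9 in from both sides at J = (48.8, -31.7). That places the tangent points at G = (56.7, -31.7) on LG and U = (48.8, -39.6) on UQ. So G.y = -31.7.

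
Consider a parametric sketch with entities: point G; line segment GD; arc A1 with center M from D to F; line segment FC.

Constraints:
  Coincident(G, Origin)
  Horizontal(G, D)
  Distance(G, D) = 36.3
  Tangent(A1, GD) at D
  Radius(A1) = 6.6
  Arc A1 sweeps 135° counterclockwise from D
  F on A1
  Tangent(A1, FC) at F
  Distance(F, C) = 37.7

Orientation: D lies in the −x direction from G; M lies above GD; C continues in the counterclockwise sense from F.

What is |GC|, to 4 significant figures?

69.54

On A1, D sits at bearing -90° from M; a 135° counterclockwise sweep puts F at bearing 45°, so F = M + 6.6·(cos 45°, sin 45°) = (-31.63, 11.27). Since A1 is tangent to FC there, MF ⟂ FC, so FC runs along (−sin 45°, cos 45°); with |FC| = 37.7, C = (-58.29, 37.92). Then |GC| = |C − G| = 69.54.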